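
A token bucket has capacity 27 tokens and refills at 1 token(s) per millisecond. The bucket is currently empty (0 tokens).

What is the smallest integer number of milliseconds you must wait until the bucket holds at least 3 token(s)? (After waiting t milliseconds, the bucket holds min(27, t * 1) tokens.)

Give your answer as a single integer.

Answer: 3

Derivation:
Need t * 1 >= 3, so t >= 3/1.
Smallest integer t = ceil(3/1) = 3.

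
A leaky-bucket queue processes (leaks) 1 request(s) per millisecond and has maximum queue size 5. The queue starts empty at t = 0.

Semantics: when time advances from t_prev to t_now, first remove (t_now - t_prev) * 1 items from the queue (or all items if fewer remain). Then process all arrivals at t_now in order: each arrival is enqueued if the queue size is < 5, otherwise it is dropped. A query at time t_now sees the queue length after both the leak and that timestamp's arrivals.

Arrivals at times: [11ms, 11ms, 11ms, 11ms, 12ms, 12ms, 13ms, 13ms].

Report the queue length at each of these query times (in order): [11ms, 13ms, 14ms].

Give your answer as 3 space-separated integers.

Answer: 4 5 4

Derivation:
Queue lengths at query times:
  query t=11ms: backlog = 4
  query t=13ms: backlog = 5
  query t=14ms: backlog = 4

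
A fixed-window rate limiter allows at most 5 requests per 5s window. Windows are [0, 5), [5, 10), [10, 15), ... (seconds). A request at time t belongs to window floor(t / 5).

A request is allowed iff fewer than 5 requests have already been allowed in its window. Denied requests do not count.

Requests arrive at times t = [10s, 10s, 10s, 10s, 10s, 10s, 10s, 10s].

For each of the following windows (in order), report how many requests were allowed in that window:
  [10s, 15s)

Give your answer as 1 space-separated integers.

Answer: 5

Derivation:
Processing requests:
  req#1 t=10s (window 2): ALLOW
  req#2 t=10s (window 2): ALLOW
  req#3 t=10s (window 2): ALLOW
  req#4 t=10s (window 2): ALLOW
  req#5 t=10s (window 2): ALLOW
  req#6 t=10s (window 2): DENY
  req#7 t=10s (window 2): DENY
  req#8 t=10s (window 2): DENY

Allowed counts by window: 5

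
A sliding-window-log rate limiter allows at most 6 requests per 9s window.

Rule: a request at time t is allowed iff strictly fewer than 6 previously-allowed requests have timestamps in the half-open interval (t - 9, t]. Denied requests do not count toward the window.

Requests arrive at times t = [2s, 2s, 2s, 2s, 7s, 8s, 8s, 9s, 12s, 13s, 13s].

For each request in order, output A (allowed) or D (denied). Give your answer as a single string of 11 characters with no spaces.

Tracking allowed requests in the window:
  req#1 t=2s: ALLOW
  req#2 t=2s: ALLOW
  req#3 t=2s: ALLOW
  req#4 t=2s: ALLOW
  req#5 t=7s: ALLOW
  req#6 t=8s: ALLOW
  req#7 t=8s: DENY
  req#8 t=9s: DENY
  req#9 t=12s: ALLOW
  req#10 t=13s: ALLOW
  req#11 t=13s: ALLOW

Answer: AAAAAADDAAA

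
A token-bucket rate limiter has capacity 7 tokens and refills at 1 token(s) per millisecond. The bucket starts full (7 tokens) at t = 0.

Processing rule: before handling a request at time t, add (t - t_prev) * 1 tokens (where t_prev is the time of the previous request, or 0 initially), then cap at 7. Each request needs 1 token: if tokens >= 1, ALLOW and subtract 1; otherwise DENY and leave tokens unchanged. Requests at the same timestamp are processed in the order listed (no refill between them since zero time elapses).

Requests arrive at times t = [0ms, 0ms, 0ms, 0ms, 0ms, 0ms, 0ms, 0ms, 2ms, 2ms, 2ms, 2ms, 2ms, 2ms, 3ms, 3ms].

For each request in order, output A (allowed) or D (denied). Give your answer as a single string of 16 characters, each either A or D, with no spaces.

Answer: AAAAAAADAADDDDAD

Derivation:
Simulating step by step:
  req#1 t=0ms: ALLOW
  req#2 t=0ms: ALLOW
  req#3 t=0ms: ALLOW
  req#4 t=0ms: ALLOW
  req#5 t=0ms: ALLOW
  req#6 t=0ms: ALLOW
  req#7 t=0ms: ALLOW
  req#8 t=0ms: DENY
  req#9 t=2ms: ALLOW
  req#10 t=2ms: ALLOW
  req#11 t=2ms: DENY
  req#12 t=2ms: DENY
  req#13 t=2ms: DENY
  req#14 t=2ms: DENY
  req#15 t=3ms: ALLOW
  req#16 t=3ms: DENY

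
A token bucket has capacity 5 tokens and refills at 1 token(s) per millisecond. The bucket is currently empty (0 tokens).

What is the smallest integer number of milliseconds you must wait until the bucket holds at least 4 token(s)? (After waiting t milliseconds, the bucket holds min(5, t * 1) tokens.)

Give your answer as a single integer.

Answer: 4

Derivation:
Need t * 1 >= 4, so t >= 4/1.
Smallest integer t = ceil(4/1) = 4.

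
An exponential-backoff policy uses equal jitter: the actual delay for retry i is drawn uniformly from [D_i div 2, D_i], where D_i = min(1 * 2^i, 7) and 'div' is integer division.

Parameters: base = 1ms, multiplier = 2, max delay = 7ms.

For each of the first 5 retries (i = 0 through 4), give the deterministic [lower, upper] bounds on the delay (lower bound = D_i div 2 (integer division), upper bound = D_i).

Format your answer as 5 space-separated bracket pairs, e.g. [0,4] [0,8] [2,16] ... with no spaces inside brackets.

Computing bounds per retry:
  i=0: D_i=min(1*2^0,7)=1, bounds=[0,1]
  i=1: D_i=min(1*2^1,7)=2, bounds=[1,2]
  i=2: D_i=min(1*2^2,7)=4, bounds=[2,4]
  i=3: D_i=min(1*2^3,7)=7, bounds=[3,7]
  i=4: D_i=min(1*2^4,7)=7, bounds=[3,7]

Answer: [0,1] [1,2] [2,4] [3,7] [3,7]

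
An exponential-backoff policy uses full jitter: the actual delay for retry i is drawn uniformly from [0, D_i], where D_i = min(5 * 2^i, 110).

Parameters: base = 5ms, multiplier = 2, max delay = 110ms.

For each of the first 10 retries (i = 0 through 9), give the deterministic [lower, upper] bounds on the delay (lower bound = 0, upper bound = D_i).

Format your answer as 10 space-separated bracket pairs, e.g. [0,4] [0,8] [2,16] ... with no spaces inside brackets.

Computing bounds per retry:
  i=0: D_i=min(5*2^0,110)=5, bounds=[0,5]
  i=1: D_i=min(5*2^1,110)=10, bounds=[0,10]
  i=2: D_i=min(5*2^2,110)=20, bounds=[0,20]
  i=3: D_i=min(5*2^3,110)=40, bounds=[0,40]
  i=4: D_i=min(5*2^4,110)=80, bounds=[0,80]
  i=5: D_i=min(5*2^5,110)=110, bounds=[0,110]
  i=6: D_i=min(5*2^6,110)=110, bounds=[0,110]
  i=7: D_i=min(5*2^7,110)=110, bounds=[0,110]
  i=8: D_i=min(5*2^8,110)=110, bounds=[0,110]
  i=9: D_i=min(5*2^9,110)=110, bounds=[0,110]

Answer: [0,5] [0,10] [0,20] [0,40] [0,80] [0,110] [0,110] [0,110] [0,110] [0,110]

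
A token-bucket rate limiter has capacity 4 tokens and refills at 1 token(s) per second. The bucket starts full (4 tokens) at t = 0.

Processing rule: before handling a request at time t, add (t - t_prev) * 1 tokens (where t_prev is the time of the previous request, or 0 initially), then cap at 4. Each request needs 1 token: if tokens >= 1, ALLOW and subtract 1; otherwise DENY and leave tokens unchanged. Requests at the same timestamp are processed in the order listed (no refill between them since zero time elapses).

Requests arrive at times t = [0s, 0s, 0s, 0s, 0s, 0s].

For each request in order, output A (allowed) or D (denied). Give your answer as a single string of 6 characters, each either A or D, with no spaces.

Simulating step by step:
  req#1 t=0s: ALLOW
  req#2 t=0s: ALLOW
  req#3 t=0s: ALLOW
  req#4 t=0s: ALLOW
  req#5 t=0s: DENY
  req#6 t=0s: DENY

Answer: AAAADD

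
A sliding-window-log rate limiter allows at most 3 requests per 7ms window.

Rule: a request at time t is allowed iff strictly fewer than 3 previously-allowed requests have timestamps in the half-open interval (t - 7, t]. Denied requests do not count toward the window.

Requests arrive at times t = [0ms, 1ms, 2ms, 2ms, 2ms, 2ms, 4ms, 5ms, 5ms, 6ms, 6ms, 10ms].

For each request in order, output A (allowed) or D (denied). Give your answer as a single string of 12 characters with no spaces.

Answer: AAADDDDDDDDA

Derivation:
Tracking allowed requests in the window:
  req#1 t=0ms: ALLOW
  req#2 t=1ms: ALLOW
  req#3 t=2ms: ALLOW
  req#4 t=2ms: DENY
  req#5 t=2ms: DENY
  req#6 t=2ms: DENY
  req#7 t=4ms: DENY
  req#8 t=5ms: DENY
  req#9 t=5ms: DENY
  req#10 t=6ms: DENY
  req#11 t=6ms: DENY
  req#12 t=10ms: ALLOW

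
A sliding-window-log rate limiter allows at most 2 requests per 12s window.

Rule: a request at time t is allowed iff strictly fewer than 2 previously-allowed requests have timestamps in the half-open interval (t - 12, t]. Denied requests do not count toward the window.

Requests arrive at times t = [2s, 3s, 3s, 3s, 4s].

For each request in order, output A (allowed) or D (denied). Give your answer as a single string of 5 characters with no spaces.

Tracking allowed requests in the window:
  req#1 t=2s: ALLOW
  req#2 t=3s: ALLOW
  req#3 t=3s: DENY
  req#4 t=3s: DENY
  req#5 t=4s: DENY

Answer: AADDD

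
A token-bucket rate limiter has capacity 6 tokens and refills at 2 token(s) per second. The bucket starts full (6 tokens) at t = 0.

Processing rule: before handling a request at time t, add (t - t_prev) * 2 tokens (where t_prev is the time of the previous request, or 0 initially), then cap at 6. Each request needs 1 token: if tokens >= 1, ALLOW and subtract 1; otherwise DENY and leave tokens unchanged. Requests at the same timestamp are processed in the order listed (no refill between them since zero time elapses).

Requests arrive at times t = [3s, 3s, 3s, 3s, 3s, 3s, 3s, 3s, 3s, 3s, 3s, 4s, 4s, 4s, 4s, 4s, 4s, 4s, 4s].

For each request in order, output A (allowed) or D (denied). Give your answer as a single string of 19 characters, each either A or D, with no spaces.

Simulating step by step:
  req#1 t=3s: ALLOW
  req#2 t=3s: ALLOW
  req#3 t=3s: ALLOW
  req#4 t=3s: ALLOW
  req#5 t=3s: ALLOW
  req#6 t=3s: ALLOW
  req#7 t=3s: DENY
  req#8 t=3s: DENY
  req#9 t=3s: DENY
  req#10 t=3s: DENY
  req#11 t=3s: DENY
  req#12 t=4s: ALLOW
  req#13 t=4s: ALLOW
  req#14 t=4s: DENY
  req#15 t=4s: DENY
  req#16 t=4s: DENY
  req#17 t=4s: DENY
  req#18 t=4s: DENY
  req#19 t=4s: DENY

Answer: AAAAAADDDDDAADDDDDD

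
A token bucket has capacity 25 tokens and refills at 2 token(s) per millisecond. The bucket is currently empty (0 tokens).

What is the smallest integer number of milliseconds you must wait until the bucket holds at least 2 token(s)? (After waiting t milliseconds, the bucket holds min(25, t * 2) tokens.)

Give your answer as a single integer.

Answer: 1

Derivation:
Need t * 2 >= 2, so t >= 2/2.
Smallest integer t = ceil(2/2) = 1.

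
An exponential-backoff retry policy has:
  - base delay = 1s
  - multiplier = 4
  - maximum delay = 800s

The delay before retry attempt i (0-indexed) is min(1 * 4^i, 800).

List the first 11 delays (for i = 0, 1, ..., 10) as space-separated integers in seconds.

Computing each delay:
  i=0: min(1*4^0, 800) = 1
  i=1: min(1*4^1, 800) = 4
  i=2: min(1*4^2, 800) = 16
  i=3: min(1*4^3, 800) = 64
  i=4: min(1*4^4, 800) = 256
  i=5: min(1*4^5, 800) = 800
  i=6: min(1*4^6, 800) = 800
  i=7: min(1*4^7, 800) = 800
  i=8: min(1*4^8, 800) = 800
  i=9: min(1*4^9, 800) = 800
  i=10: min(1*4^10, 800) = 800

Answer: 1 4 16 64 256 800 800 800 800 800 800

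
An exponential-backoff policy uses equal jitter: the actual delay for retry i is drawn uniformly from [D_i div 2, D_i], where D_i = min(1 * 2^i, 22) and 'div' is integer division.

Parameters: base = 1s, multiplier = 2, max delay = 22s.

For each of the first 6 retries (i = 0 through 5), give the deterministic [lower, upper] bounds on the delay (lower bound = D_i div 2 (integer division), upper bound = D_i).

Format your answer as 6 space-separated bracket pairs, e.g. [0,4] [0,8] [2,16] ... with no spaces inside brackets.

Answer: [0,1] [1,2] [2,4] [4,8] [8,16] [11,22]

Derivation:
Computing bounds per retry:
  i=0: D_i=min(1*2^0,22)=1, bounds=[0,1]
  i=1: D_i=min(1*2^1,22)=2, bounds=[1,2]
  i=2: D_i=min(1*2^2,22)=4, bounds=[2,4]
  i=3: D_i=min(1*2^3,22)=8, bounds=[4,8]
  i=4: D_i=min(1*2^4,22)=16, bounds=[8,16]
  i=5: D_i=min(1*2^5,22)=22, bounds=[11,22]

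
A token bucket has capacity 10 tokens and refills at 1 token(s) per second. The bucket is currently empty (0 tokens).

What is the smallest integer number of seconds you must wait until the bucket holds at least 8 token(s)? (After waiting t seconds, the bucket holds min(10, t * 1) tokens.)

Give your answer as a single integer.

Need t * 1 >= 8, so t >= 8/1.
Smallest integer t = ceil(8/1) = 8.

Answer: 8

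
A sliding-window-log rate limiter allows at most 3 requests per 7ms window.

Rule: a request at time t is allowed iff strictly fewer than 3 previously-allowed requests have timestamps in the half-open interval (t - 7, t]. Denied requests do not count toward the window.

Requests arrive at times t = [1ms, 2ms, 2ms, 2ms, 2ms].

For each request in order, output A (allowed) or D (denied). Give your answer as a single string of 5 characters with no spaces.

Tracking allowed requests in the window:
  req#1 t=1ms: ALLOW
  req#2 t=2ms: ALLOW
  req#3 t=2ms: ALLOW
  req#4 t=2ms: DENY
  req#5 t=2ms: DENY

Answer: AAADD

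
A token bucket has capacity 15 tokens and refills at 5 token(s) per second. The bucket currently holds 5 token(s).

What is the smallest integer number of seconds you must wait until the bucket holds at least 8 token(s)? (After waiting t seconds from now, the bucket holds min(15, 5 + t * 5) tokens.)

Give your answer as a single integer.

Need 5 + t * 5 >= 8, so t >= 3/5.
Smallest integer t = ceil(3/5) = 1.

Answer: 1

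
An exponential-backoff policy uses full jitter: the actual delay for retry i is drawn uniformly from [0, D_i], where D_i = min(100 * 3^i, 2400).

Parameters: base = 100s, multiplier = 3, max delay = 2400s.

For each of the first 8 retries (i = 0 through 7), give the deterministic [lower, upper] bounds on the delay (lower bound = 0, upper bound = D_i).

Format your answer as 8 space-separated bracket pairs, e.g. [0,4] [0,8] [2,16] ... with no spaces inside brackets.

Answer: [0,100] [0,300] [0,900] [0,2400] [0,2400] [0,2400] [0,2400] [0,2400]

Derivation:
Computing bounds per retry:
  i=0: D_i=min(100*3^0,2400)=100, bounds=[0,100]
  i=1: D_i=min(100*3^1,2400)=300, bounds=[0,300]
  i=2: D_i=min(100*3^2,2400)=900, bounds=[0,900]
  i=3: D_i=min(100*3^3,2400)=2400, bounds=[0,2400]
  i=4: D_i=min(100*3^4,2400)=2400, bounds=[0,2400]
  i=5: D_i=min(100*3^5,2400)=2400, bounds=[0,2400]
  i=6: D_i=min(100*3^6,2400)=2400, bounds=[0,2400]
  i=7: D_i=min(100*3^7,2400)=2400, bounds=[0,2400]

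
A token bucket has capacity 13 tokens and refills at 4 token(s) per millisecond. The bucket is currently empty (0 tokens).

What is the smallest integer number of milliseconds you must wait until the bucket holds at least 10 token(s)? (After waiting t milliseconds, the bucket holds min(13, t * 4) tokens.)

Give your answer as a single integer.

Answer: 3

Derivation:
Need t * 4 >= 10, so t >= 10/4.
Smallest integer t = ceil(10/4) = 3.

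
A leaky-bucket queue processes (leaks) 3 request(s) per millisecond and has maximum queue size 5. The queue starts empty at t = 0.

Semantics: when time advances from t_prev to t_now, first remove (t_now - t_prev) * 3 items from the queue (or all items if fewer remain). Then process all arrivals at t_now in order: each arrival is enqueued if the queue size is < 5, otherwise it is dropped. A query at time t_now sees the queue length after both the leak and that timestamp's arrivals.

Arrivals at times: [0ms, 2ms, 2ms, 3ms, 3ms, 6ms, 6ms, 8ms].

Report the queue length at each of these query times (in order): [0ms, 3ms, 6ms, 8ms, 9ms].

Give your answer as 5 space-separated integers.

Queue lengths at query times:
  query t=0ms: backlog = 1
  query t=3ms: backlog = 2
  query t=6ms: backlog = 2
  query t=8ms: backlog = 1
  query t=9ms: backlog = 0

Answer: 1 2 2 1 0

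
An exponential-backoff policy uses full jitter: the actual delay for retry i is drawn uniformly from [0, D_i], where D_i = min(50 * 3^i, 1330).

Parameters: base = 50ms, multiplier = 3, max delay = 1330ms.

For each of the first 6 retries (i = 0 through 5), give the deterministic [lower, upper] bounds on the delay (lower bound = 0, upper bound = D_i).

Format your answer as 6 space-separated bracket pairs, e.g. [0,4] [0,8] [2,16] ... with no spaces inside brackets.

Computing bounds per retry:
  i=0: D_i=min(50*3^0,1330)=50, bounds=[0,50]
  i=1: D_i=min(50*3^1,1330)=150, bounds=[0,150]
  i=2: D_i=min(50*3^2,1330)=450, bounds=[0,450]
  i=3: D_i=min(50*3^3,1330)=1330, bounds=[0,1330]
  i=4: D_i=min(50*3^4,1330)=1330, bounds=[0,1330]
  i=5: D_i=min(50*3^5,1330)=1330, bounds=[0,1330]

Answer: [0,50] [0,150] [0,450] [0,1330] [0,1330] [0,1330]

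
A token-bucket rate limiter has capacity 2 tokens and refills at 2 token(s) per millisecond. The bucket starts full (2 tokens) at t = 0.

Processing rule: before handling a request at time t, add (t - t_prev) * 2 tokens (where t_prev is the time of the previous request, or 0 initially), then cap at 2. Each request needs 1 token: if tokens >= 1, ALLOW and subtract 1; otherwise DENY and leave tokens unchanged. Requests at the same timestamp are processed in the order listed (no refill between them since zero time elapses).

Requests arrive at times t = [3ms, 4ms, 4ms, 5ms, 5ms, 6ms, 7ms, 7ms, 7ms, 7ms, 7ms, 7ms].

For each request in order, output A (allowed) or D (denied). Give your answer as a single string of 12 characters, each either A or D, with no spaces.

Simulating step by step:
  req#1 t=3ms: ALLOW
  req#2 t=4ms: ALLOW
  req#3 t=4ms: ALLOW
  req#4 t=5ms: ALLOW
  req#5 t=5ms: ALLOW
  req#6 t=6ms: ALLOW
  req#7 t=7ms: ALLOW
  req#8 t=7ms: ALLOW
  req#9 t=7ms: DENY
  req#10 t=7ms: DENY
  req#11 t=7ms: DENY
  req#12 t=7ms: DENY

Answer: AAAAAAAADDDD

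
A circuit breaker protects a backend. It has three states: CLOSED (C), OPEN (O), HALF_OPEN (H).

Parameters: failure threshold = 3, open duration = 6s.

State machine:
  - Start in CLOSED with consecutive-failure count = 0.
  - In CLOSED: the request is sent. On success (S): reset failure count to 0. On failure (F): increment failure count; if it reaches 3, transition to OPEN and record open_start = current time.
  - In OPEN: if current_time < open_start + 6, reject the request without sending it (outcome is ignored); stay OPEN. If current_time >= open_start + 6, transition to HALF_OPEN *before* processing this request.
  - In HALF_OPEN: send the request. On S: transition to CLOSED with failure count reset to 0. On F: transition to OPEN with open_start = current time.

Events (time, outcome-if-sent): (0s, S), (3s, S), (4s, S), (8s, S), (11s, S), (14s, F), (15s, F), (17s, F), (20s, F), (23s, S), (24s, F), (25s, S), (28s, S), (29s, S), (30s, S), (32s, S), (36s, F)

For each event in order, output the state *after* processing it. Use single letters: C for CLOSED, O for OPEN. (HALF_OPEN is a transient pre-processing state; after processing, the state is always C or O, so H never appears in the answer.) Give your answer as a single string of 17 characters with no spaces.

State after each event:
  event#1 t=0s outcome=S: state=CLOSED
  event#2 t=3s outcome=S: state=CLOSED
  event#3 t=4s outcome=S: state=CLOSED
  event#4 t=8s outcome=S: state=CLOSED
  event#5 t=11s outcome=S: state=CLOSED
  event#6 t=14s outcome=F: state=CLOSED
  event#7 t=15s outcome=F: state=CLOSED
  event#8 t=17s outcome=F: state=OPEN
  event#9 t=20s outcome=F: state=OPEN
  event#10 t=23s outcome=S: state=CLOSED
  event#11 t=24s outcome=F: state=CLOSED
  event#12 t=25s outcome=S: state=CLOSED
  event#13 t=28s outcome=S: state=CLOSED
  event#14 t=29s outcome=S: state=CLOSED
  event#15 t=30s outcome=S: state=CLOSED
  event#16 t=32s outcome=S: state=CLOSED
  event#17 t=36s outcome=F: state=CLOSED

Answer: CCCCCCCOOCCCCCCCC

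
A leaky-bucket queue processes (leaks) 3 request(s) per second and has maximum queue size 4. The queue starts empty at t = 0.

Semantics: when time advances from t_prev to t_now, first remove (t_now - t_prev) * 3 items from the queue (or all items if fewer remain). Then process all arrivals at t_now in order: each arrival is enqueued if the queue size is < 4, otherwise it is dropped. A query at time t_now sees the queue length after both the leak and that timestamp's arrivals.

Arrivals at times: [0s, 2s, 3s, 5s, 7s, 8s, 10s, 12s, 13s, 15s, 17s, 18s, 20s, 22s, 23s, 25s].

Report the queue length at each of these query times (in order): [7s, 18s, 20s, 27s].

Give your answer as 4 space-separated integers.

Answer: 1 1 1 0

Derivation:
Queue lengths at query times:
  query t=7s: backlog = 1
  query t=18s: backlog = 1
  query t=20s: backlog = 1
  query t=27s: backlog = 0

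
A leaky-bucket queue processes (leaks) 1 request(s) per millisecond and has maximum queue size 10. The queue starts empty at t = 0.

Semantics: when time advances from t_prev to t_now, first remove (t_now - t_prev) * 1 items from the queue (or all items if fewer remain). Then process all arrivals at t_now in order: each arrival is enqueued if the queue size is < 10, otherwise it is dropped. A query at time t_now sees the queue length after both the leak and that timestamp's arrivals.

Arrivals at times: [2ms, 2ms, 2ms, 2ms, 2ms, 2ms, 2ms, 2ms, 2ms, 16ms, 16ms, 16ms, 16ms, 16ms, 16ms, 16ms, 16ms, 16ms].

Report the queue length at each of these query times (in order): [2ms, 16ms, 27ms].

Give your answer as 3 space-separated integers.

Answer: 9 9 0

Derivation:
Queue lengths at query times:
  query t=2ms: backlog = 9
  query t=16ms: backlog = 9
  query t=27ms: backlog = 0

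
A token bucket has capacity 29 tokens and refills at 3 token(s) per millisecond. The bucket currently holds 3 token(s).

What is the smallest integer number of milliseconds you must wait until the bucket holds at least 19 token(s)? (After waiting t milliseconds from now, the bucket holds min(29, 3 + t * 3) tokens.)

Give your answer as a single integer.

Answer: 6

Derivation:
Need 3 + t * 3 >= 19, so t >= 16/3.
Smallest integer t = ceil(16/3) = 6.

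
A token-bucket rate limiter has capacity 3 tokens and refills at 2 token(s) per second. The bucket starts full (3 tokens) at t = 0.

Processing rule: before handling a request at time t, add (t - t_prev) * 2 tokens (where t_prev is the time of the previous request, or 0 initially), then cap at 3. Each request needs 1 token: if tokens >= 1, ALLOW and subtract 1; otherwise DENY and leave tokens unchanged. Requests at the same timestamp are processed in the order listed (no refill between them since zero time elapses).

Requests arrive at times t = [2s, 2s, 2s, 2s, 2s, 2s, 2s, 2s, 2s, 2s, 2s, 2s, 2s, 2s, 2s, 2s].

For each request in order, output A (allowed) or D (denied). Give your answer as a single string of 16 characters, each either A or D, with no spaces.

Simulating step by step:
  req#1 t=2s: ALLOW
  req#2 t=2s: ALLOW
  req#3 t=2s: ALLOW
  req#4 t=2s: DENY
  req#5 t=2s: DENY
  req#6 t=2s: DENY
  req#7 t=2s: DENY
  req#8 t=2s: DENY
  req#9 t=2s: DENY
  req#10 t=2s: DENY
  req#11 t=2s: DENY
  req#12 t=2s: DENY
  req#13 t=2s: DENY
  req#14 t=2s: DENY
  req#15 t=2s: DENY
  req#16 t=2s: DENY

Answer: AAADDDDDDDDDDDDD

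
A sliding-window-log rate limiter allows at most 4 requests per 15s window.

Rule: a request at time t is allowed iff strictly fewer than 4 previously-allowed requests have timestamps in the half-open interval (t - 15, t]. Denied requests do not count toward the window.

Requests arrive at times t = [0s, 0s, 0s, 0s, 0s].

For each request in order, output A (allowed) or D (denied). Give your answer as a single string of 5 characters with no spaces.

Answer: AAAAD

Derivation:
Tracking allowed requests in the window:
  req#1 t=0s: ALLOW
  req#2 t=0s: ALLOW
  req#3 t=0s: ALLOW
  req#4 t=0s: ALLOW
  req#5 t=0s: DENY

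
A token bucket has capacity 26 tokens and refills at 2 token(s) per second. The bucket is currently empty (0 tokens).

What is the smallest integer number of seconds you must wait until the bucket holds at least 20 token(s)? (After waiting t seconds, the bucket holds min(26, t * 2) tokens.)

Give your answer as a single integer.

Need t * 2 >= 20, so t >= 20/2.
Smallest integer t = ceil(20/2) = 10.

Answer: 10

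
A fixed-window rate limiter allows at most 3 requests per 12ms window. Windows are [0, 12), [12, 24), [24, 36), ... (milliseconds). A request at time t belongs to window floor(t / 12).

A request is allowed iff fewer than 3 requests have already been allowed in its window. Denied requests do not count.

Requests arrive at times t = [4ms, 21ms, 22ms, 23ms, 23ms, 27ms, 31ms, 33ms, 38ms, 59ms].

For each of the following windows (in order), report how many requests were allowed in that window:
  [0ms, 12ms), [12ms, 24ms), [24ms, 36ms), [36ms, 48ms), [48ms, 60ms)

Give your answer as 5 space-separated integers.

Processing requests:
  req#1 t=4ms (window 0): ALLOW
  req#2 t=21ms (window 1): ALLOW
  req#3 t=22ms (window 1): ALLOW
  req#4 t=23ms (window 1): ALLOW
  req#5 t=23ms (window 1): DENY
  req#6 t=27ms (window 2): ALLOW
  req#7 t=31ms (window 2): ALLOW
  req#8 t=33ms (window 2): ALLOW
  req#9 t=38ms (window 3): ALLOW
  req#10 t=59ms (window 4): ALLOW

Allowed counts by window: 1 3 3 1 1

Answer: 1 3 3 1 1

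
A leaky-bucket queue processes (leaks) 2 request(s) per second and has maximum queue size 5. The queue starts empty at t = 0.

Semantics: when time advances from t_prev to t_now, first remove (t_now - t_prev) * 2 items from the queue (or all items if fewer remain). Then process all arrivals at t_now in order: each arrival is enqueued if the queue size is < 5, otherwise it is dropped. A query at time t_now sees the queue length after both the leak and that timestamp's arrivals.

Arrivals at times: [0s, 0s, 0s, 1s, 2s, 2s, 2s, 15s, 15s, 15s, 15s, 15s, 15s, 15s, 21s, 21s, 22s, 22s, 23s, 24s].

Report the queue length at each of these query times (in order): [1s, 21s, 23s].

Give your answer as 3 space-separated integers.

Queue lengths at query times:
  query t=1s: backlog = 2
  query t=21s: backlog = 2
  query t=23s: backlog = 1

Answer: 2 2 1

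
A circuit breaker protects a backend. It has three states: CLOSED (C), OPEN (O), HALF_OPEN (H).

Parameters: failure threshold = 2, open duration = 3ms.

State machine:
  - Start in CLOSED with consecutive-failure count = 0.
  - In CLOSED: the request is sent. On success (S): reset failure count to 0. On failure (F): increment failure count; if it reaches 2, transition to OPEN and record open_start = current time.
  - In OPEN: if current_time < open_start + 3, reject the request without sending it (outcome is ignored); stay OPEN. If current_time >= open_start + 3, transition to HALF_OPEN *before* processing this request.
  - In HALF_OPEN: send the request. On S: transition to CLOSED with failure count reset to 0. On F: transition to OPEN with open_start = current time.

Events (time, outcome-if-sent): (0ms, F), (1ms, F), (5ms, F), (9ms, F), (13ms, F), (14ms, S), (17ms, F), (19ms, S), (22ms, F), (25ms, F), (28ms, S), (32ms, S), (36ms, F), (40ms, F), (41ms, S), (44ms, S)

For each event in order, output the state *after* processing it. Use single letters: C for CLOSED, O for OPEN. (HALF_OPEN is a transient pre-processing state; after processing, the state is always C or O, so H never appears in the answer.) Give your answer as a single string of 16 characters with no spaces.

Answer: COOOOOOOOOCCCOOC

Derivation:
State after each event:
  event#1 t=0ms outcome=F: state=CLOSED
  event#2 t=1ms outcome=F: state=OPEN
  event#3 t=5ms outcome=F: state=OPEN
  event#4 t=9ms outcome=F: state=OPEN
  event#5 t=13ms outcome=F: state=OPEN
  event#6 t=14ms outcome=S: state=OPEN
  event#7 t=17ms outcome=F: state=OPEN
  event#8 t=19ms outcome=S: state=OPEN
  event#9 t=22ms outcome=F: state=OPEN
  event#10 t=25ms outcome=F: state=OPEN
  event#11 t=28ms outcome=S: state=CLOSED
  event#12 t=32ms outcome=S: state=CLOSED
  event#13 t=36ms outcome=F: state=CLOSED
  event#14 t=40ms outcome=F: state=OPEN
  event#15 t=41ms outcome=S: state=OPEN
  event#16 t=44ms outcome=S: state=CLOSED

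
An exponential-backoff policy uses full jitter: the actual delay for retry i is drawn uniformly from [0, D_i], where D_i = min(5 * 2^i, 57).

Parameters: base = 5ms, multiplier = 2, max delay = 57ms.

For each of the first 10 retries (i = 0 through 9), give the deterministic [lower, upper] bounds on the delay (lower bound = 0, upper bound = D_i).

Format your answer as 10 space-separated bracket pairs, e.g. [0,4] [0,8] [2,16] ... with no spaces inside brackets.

Answer: [0,5] [0,10] [0,20] [0,40] [0,57] [0,57] [0,57] [0,57] [0,57] [0,57]

Derivation:
Computing bounds per retry:
  i=0: D_i=min(5*2^0,57)=5, bounds=[0,5]
  i=1: D_i=min(5*2^1,57)=10, bounds=[0,10]
  i=2: D_i=min(5*2^2,57)=20, bounds=[0,20]
  i=3: D_i=min(5*2^3,57)=40, bounds=[0,40]
  i=4: D_i=min(5*2^4,57)=57, bounds=[0,57]
  i=5: D_i=min(5*2^5,57)=57, bounds=[0,57]
  i=6: D_i=min(5*2^6,57)=57, bounds=[0,57]
  i=7: D_i=min(5*2^7,57)=57, bounds=[0,57]
  i=8: D_i=min(5*2^8,57)=57, bounds=[0,57]
  i=9: D_i=min(5*2^9,57)=57, bounds=[0,57]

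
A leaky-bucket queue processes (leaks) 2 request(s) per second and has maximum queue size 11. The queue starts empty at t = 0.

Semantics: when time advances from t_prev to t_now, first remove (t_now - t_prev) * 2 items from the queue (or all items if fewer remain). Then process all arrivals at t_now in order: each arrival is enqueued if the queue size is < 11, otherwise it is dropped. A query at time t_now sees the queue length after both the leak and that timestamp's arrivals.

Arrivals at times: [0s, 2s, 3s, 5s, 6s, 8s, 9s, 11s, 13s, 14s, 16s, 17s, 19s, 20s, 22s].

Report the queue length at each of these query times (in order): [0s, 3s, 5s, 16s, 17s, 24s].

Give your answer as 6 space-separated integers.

Queue lengths at query times:
  query t=0s: backlog = 1
  query t=3s: backlog = 1
  query t=5s: backlog = 1
  query t=16s: backlog = 1
  query t=17s: backlog = 1
  query t=24s: backlog = 0

Answer: 1 1 1 1 1 0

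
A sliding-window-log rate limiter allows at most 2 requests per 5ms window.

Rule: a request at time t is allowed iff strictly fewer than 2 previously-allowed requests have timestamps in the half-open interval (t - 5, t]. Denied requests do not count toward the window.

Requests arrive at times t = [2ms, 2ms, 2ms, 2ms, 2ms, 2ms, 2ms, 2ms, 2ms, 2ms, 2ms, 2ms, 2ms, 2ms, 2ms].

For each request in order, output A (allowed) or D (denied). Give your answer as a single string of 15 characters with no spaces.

Answer: AADDDDDDDDDDDDD

Derivation:
Tracking allowed requests in the window:
  req#1 t=2ms: ALLOW
  req#2 t=2ms: ALLOW
  req#3 t=2ms: DENY
  req#4 t=2ms: DENY
  req#5 t=2ms: DENY
  req#6 t=2ms: DENY
  req#7 t=2ms: DENY
  req#8 t=2ms: DENY
  req#9 t=2ms: DENY
  req#10 t=2ms: DENY
  req#11 t=2ms: DENY
  req#12 t=2ms: DENY
  req#13 t=2ms: DENY
  req#14 t=2ms: DENY
  req#15 t=2ms: DENY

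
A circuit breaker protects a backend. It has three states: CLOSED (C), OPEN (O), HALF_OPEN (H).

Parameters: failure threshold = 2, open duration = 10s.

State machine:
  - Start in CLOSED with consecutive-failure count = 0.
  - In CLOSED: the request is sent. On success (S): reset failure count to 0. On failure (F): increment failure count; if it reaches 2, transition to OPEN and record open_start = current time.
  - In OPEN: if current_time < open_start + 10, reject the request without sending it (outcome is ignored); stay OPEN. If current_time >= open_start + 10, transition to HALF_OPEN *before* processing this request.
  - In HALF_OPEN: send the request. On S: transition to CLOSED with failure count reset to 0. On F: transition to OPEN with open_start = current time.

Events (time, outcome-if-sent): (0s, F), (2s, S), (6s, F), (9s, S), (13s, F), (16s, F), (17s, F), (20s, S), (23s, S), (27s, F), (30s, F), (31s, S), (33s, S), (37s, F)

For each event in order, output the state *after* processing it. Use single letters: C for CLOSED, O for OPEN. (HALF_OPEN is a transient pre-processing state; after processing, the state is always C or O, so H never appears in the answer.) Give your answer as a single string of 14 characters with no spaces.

State after each event:
  event#1 t=0s outcome=F: state=CLOSED
  event#2 t=2s outcome=S: state=CLOSED
  event#3 t=6s outcome=F: state=CLOSED
  event#4 t=9s outcome=S: state=CLOSED
  event#5 t=13s outcome=F: state=CLOSED
  event#6 t=16s outcome=F: state=OPEN
  event#7 t=17s outcome=F: state=OPEN
  event#8 t=20s outcome=S: state=OPEN
  event#9 t=23s outcome=S: state=OPEN
  event#10 t=27s outcome=F: state=OPEN
  event#11 t=30s outcome=F: state=OPEN
  event#12 t=31s outcome=S: state=OPEN
  event#13 t=33s outcome=S: state=OPEN
  event#14 t=37s outcome=F: state=OPEN

Answer: CCCCCOOOOOOOOO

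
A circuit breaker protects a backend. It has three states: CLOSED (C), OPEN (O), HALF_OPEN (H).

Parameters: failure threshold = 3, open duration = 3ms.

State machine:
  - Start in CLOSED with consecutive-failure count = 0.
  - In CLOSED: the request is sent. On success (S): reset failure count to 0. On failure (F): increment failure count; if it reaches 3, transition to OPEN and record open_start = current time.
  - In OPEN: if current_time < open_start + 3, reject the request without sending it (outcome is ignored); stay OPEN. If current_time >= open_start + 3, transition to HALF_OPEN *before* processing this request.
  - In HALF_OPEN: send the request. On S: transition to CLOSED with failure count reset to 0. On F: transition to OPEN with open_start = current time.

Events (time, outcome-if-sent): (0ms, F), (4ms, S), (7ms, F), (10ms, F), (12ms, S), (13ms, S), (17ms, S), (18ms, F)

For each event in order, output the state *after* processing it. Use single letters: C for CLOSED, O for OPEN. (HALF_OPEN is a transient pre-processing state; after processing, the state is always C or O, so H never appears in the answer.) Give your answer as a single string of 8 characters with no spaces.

State after each event:
  event#1 t=0ms outcome=F: state=CLOSED
  event#2 t=4ms outcome=S: state=CLOSED
  event#3 t=7ms outcome=F: state=CLOSED
  event#4 t=10ms outcome=F: state=CLOSED
  event#5 t=12ms outcome=S: state=CLOSED
  event#6 t=13ms outcome=S: state=CLOSED
  event#7 t=17ms outcome=S: state=CLOSED
  event#8 t=18ms outcome=F: state=CLOSED

Answer: CCCCCCCC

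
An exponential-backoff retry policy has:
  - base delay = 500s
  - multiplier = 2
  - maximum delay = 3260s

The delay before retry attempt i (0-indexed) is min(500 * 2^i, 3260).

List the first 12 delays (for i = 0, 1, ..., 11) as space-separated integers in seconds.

Computing each delay:
  i=0: min(500*2^0, 3260) = 500
  i=1: min(500*2^1, 3260) = 1000
  i=2: min(500*2^2, 3260) = 2000
  i=3: min(500*2^3, 3260) = 3260
  i=4: min(500*2^4, 3260) = 3260
  i=5: min(500*2^5, 3260) = 3260
  i=6: min(500*2^6, 3260) = 3260
  i=7: min(500*2^7, 3260) = 3260
  i=8: min(500*2^8, 3260) = 3260
  i=9: min(500*2^9, 3260) = 3260
  i=10: min(500*2^10, 3260) = 3260
  i=11: min(500*2^11, 3260) = 3260

Answer: 500 1000 2000 3260 3260 3260 3260 3260 3260 3260 3260 3260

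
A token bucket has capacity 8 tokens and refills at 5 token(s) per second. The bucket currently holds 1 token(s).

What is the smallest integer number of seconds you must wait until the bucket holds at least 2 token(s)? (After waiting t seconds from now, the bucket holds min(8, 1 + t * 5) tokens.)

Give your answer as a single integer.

Answer: 1

Derivation:
Need 1 + t * 5 >= 2, so t >= 1/5.
Smallest integer t = ceil(1/5) = 1.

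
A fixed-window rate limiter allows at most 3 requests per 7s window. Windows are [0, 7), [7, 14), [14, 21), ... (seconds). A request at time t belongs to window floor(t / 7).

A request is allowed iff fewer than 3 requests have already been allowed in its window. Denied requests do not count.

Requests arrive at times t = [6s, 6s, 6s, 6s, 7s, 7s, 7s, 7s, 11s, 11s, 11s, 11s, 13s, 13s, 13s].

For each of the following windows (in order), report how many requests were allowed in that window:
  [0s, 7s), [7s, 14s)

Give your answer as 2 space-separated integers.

Processing requests:
  req#1 t=6s (window 0): ALLOW
  req#2 t=6s (window 0): ALLOW
  req#3 t=6s (window 0): ALLOW
  req#4 t=6s (window 0): DENY
  req#5 t=7s (window 1): ALLOW
  req#6 t=7s (window 1): ALLOW
  req#7 t=7s (window 1): ALLOW
  req#8 t=7s (window 1): DENY
  req#9 t=11s (window 1): DENY
  req#10 t=11s (window 1): DENY
  req#11 t=11s (window 1): DENY
  req#12 t=11s (window 1): DENY
  req#13 t=13s (window 1): DENY
  req#14 t=13s (window 1): DENY
  req#15 t=13s (window 1): DENY

Allowed counts by window: 3 3

Answer: 3 3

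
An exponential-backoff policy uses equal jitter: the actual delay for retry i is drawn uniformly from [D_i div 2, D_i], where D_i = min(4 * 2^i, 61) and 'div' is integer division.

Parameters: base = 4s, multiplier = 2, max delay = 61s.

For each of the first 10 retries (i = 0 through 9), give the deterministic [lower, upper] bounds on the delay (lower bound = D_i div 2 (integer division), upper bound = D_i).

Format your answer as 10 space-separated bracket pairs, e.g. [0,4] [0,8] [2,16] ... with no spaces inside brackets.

Computing bounds per retry:
  i=0: D_i=min(4*2^0,61)=4, bounds=[2,4]
  i=1: D_i=min(4*2^1,61)=8, bounds=[4,8]
  i=2: D_i=min(4*2^2,61)=16, bounds=[8,16]
  i=3: D_i=min(4*2^3,61)=32, bounds=[16,32]
  i=4: D_i=min(4*2^4,61)=61, bounds=[30,61]
  i=5: D_i=min(4*2^5,61)=61, bounds=[30,61]
  i=6: D_i=min(4*2^6,61)=61, bounds=[30,61]
  i=7: D_i=min(4*2^7,61)=61, bounds=[30,61]
  i=8: D_i=min(4*2^8,61)=61, bounds=[30,61]
  i=9: D_i=min(4*2^9,61)=61, bounds=[30,61]

Answer: [2,4] [4,8] [8,16] [16,32] [30,61] [30,61] [30,61] [30,61] [30,61] [30,61]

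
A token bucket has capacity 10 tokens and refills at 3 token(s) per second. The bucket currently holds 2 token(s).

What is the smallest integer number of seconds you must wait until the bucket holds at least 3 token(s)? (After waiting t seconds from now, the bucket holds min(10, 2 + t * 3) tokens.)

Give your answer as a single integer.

Answer: 1

Derivation:
Need 2 + t * 3 >= 3, so t >= 1/3.
Smallest integer t = ceil(1/3) = 1.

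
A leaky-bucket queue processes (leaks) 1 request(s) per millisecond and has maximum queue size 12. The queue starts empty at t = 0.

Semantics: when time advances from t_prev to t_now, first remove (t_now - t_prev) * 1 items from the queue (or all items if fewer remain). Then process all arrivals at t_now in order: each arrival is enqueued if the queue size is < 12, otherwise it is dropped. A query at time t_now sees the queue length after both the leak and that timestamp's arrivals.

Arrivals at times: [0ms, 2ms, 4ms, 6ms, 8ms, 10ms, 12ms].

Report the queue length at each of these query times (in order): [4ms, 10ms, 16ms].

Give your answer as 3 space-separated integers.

Answer: 1 1 0

Derivation:
Queue lengths at query times:
  query t=4ms: backlog = 1
  query t=10ms: backlog = 1
  query t=16ms: backlog = 0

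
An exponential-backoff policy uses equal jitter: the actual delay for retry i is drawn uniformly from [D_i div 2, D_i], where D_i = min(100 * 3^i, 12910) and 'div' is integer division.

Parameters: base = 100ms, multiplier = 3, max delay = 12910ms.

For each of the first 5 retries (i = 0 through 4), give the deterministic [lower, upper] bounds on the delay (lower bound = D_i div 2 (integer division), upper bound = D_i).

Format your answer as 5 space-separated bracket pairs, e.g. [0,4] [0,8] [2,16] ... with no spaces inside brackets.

Computing bounds per retry:
  i=0: D_i=min(100*3^0,12910)=100, bounds=[50,100]
  i=1: D_i=min(100*3^1,12910)=300, bounds=[150,300]
  i=2: D_i=min(100*3^2,12910)=900, bounds=[450,900]
  i=3: D_i=min(100*3^3,12910)=2700, bounds=[1350,2700]
  i=4: D_i=min(100*3^4,12910)=8100, bounds=[4050,8100]

Answer: [50,100] [150,300] [450,900] [1350,2700] [4050,8100]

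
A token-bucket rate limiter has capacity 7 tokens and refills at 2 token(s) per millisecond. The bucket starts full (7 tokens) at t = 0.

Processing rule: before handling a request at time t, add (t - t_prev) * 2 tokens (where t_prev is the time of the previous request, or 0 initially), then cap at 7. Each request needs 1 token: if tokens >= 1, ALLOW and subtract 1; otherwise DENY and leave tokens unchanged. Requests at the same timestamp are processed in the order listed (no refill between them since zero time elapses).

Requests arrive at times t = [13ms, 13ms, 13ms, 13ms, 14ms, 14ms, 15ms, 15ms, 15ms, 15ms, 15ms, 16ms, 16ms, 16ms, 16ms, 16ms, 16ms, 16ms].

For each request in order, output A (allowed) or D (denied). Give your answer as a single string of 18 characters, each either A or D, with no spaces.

Answer: AAAAAAAAAAAAADDDDD

Derivation:
Simulating step by step:
  req#1 t=13ms: ALLOW
  req#2 t=13ms: ALLOW
  req#3 t=13ms: ALLOW
  req#4 t=13ms: ALLOW
  req#5 t=14ms: ALLOW
  req#6 t=14ms: ALLOW
  req#7 t=15ms: ALLOW
  req#8 t=15ms: ALLOW
  req#9 t=15ms: ALLOW
  req#10 t=15ms: ALLOW
  req#11 t=15ms: ALLOW
  req#12 t=16ms: ALLOW
  req#13 t=16ms: ALLOW
  req#14 t=16ms: DENY
  req#15 t=16ms: DENY
  req#16 t=16ms: DENY
  req#17 t=16ms: DENY
  req#18 t=16ms: DENY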